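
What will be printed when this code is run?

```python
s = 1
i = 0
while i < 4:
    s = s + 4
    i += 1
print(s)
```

i=0: s = 1+4 = 5
i=1: s = 5+4 = 9
i=2: s = 9+4 = 13
i=3: s = 13+4 = 17

17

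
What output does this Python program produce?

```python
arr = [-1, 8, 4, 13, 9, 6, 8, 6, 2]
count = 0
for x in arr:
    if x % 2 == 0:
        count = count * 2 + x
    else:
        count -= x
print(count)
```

126

x=-1: not even, count = 0-(-1) = 1
x=8: even, count = 1*2+8 = 10
x=4: even, count = 10*2+4 = 24
x=13: not even, count = 24-13 = 11
x=9: not even, count = 11-9 = 2
x=6: even, count = 2*2+6 = 10
x=8: even, count = 10*2+8 = 28
x=6: even, count = 28*2+6 = 62
x=2: even, count = 62*2+2 = 126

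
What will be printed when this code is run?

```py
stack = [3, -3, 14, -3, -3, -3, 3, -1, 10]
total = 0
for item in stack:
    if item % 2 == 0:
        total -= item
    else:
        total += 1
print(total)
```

-17

item=3: not even, total = 0+1 = 1
item=-3: not even, total = 1+1 = 2
item=14: even, total = 2-14 = -12
item=-3: not even, total = (-12)+1 = -11
item=-3: not even, total = (-11)+1 = -10
item=-3: not even, total = (-10)+1 = -9
item=3: not even, total = (-9)+1 = -8
item=-1: not even, total = (-8)+1 = -7
item=10: even, total = (-7)-10 = -17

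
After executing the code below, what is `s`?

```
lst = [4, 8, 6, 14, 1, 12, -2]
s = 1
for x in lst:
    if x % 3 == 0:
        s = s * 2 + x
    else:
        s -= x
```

x=4: not %3==0, s = 1-4 = -3
x=8: not %3==0, s = (-3)-8 = -11
x=6: %3==0, s = (-11)*2+6 = -16
x=14: not %3==0, s = (-16)-14 = -30
x=1: not %3==0, s = (-30)-1 = -31
x=12: %3==0, s = (-31)*2+12 = -50
x=-2: not %3==0, s = (-50)-(-2) = -48

-48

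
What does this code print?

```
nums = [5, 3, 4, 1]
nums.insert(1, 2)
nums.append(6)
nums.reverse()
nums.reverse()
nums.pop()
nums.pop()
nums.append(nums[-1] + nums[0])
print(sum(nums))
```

23

insert 2 at 1 → [5, 2, 3, 4, 1]
append 6 → [5, 2, 3, 4, 1, 6]
reverse → [6, 1, 4, 3, 2, 5]
reverse → [5, 2, 3, 4, 1, 6]
pop() removes 6 → [5, 2, 3, 4, 1]
pop() removes 1 → [5, 2, 3, 4]
append nums[-1]+nums[0] = 4+5 = 9 → [5, 2, 3, 4, 9]
sum = 23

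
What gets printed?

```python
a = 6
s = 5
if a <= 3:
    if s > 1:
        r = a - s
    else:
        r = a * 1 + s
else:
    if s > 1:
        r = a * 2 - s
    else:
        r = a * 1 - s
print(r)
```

a=6, s=5
a <= 3 is False; s > 1 is True
→ r = a * 2 - s = 7

7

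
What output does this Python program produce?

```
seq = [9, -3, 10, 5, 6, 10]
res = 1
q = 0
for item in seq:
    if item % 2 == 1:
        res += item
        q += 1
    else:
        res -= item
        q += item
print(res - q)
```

-43

item=9: odd, res = 1+9 = 10; q=1
item=-3: odd, res = 10+(-3) = 7; q=2
item=10: not odd, res = 7-10 = -3; q=12
item=5: odd, res = (-3)+5 = 2; q=13
item=6: not odd, res = 2-6 = -4; q=19
item=10: not odd, res = (-4)-10 = -14; q=29
res-q = (-14)-29 = -43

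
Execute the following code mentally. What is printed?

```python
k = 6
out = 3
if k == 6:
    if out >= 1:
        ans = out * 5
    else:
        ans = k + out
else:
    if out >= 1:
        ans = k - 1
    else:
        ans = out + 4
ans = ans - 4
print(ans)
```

k=6, out=3
k == 6 is True; out >= 1 is True
→ ans = out * 5 = 15
ans = 15-4 = 11

11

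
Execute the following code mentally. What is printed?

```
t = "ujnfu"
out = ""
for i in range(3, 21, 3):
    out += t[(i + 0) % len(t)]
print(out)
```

fjunuf

i=3: add t[3]='f' → 'f'
i=6: add t[1]='j' → 'fj'
i=9: add t[4]='u' → 'fju'
i=12: add t[2]='n' → 'fjun'
i=15: add t[0]='u' → 'fjunu'
i=18: add t[3]='f' → 'fjunuf'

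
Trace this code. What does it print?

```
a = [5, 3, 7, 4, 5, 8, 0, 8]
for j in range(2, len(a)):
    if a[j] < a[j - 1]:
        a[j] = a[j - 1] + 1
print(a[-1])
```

12

j=2: 7>=3, unchanged → [5, 3, 7, 4, 5, 8, 0, 8]
j=3: 4<7, a[3] = 7+1 = 8 → [5, 3, 7, 8, 5, 8, 0, 8]
j=4: 5<8, a[4] = 8+1 = 9 → [5, 3, 7, 8, 9, 8, 0, 8]
j=5: 8<9, a[5] = 9+1 = 10 → [5, 3, 7, 8, 9, 10, 0, 8]
j=6: 0<10, a[6] = 10+1 = 11 → [5, 3, 7, 8, 9, 10, 11, 8]
j=7: 8<11, a[7] = 11+1 = 12 → [5, 3, 7, 8, 9, 10, 11, 12]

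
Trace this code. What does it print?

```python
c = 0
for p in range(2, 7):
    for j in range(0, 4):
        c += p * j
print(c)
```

120

p=2,j=0: c = 0+0 = 0
p=2,j=1: c = 0+2 = 2
p=2,j=2: c = 2+4 = 6
p=2,j=3: c = 6+6 = 12
p=3,j=0: c = 12+0 = 12
p=3,j=1: c = 12+3 = 15
p=3,j=2: c = 15+6 = 21
p=3,j=3: c = 21+9 = 30
p=4,j=0: c = 30+0 = 30
p=4,j=1: c = 30+4 = 34
p=4,j=2: c = 34+8 = 42
p=4,j=3: c = 42+12 = 54
p=5,j=0: c = 54+0 = 54
p=5,j=1: c = 54+5 = 59
p=5,j=2: c = 59+10 = 69
p=5,j=3: c = 69+15 = 84
p=6,j=0: c = 84+0 = 84
p=6,j=1: c = 84+6 = 90
p=6,j=2: c = 90+12 = 102
p=6,j=3: c = 102+18 = 120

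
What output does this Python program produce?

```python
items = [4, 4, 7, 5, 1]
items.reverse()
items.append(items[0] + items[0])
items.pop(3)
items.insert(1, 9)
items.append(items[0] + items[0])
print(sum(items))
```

30

reverse → [1, 5, 7, 4, 4]
append items[0]+items[0] = 1+1 = 2 → [1, 5, 7, 4, 4, 2]
pop(3) removes 4 → [1, 5, 7, 4, 2]
insert 9 at 1 → [1, 9, 5, 7, 4, 2]
append items[0]+items[0] = 1+1 = 2 → [1, 9, 5, 7, 4, 2, 2]
sum = 30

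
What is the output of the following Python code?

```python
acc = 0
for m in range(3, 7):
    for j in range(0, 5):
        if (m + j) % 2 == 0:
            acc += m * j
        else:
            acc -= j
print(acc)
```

72

m=3,j=0: odd sum, acc = 0-0 = 0
m=3,j=1: even sum, acc = 0+3 = 3
m=3,j=2: odd sum, acc = 3-2 = 1
m=3,j=3: even sum, acc = 1+9 = 10
m=3,j=4: odd sum, acc = 10-4 = 6
m=4,j=0: even sum, acc = 6+0 = 6
m=4,j=1: odd sum, acc = 6-1 = 5
m=4,j=2: even sum, acc = 5+8 = 13
m=4,j=3: odd sum, acc = 13-3 = 10
m=4,j=4: even sum, acc = 10+16 = 26
m=5,j=0: odd sum, acc = 26-0 = 26
m=5,j=1: even sum, acc = 26+5 = 31
m=5,j=2: odd sum, acc = 31-2 = 29
m=5,j=3: even sum, acc = 29+15 = 44
m=5,j=4: odd sum, acc = 44-4 = 40
m=6,j=0: even sum, acc = 40+0 = 40
m=6,j=1: odd sum, acc = 40-1 = 39
m=6,j=2: even sum, acc = 39+12 = 51
m=6,j=3: odd sum, acc = 51-3 = 48
m=6,j=4: even sum, acc = 48+24 = 72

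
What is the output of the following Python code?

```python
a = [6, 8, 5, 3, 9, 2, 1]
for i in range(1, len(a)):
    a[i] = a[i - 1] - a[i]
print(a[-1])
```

-22

i=1: a[1] = 6-8 = -2 → [6, -2, 5, 3, 9, 2, 1]
i=2: a[2] = (-2)-5 = -7 → [6, -2, -7, 3, 9, 2, 1]
i=3: a[3] = (-7)-3 = -10 → [6, -2, -7, -10, 9, 2, 1]
i=4: a[4] = (-10)-9 = -19 → [6, -2, -7, -10, -19, 2, 1]
i=5: a[5] = (-19)-2 = -21 → [6, -2, -7, -10, -19, -21, 1]
i=6: a[6] = (-21)-1 = -22 → [6, -2, -7, -10, -19, -21, -22]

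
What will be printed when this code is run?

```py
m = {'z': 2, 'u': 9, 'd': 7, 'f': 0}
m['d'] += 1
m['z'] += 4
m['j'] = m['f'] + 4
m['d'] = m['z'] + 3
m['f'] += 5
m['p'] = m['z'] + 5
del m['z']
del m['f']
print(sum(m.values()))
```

33

m['d'] = 7+1 = 8 → {'z': 2, 'u': 9, 'd': 8, 'f': 0}
m['z'] = 2+4 = 6 → {'z': 6, 'u': 9, 'd': 8, 'f': 0}
m['j'] = m['f']+4 = 4 → {'z': 6, 'u': 9, 'd': 8, 'f': 0, 'j': 4}
m['d'] = m['z']+3 = 9 → {'z': 6, 'u': 9, 'd': 9, 'f': 0, 'j': 4}
m['f'] = 0+5 = 5 → {'z': 6, 'u': 9, 'd': 9, 'f': 5, 'j': 4}
m['p'] = m['z']+5 = 11 → {'z': 6, 'u': 9, 'd': 9, 'f': 5, 'j': 4, 'p': 11}
del 'z' → {'u': 9, 'd': 9, 'f': 5, 'j': 4, 'p': 11}
del 'f' → {'u': 9, 'd': 9, 'j': 4, 'p': 11}
sum of values = 33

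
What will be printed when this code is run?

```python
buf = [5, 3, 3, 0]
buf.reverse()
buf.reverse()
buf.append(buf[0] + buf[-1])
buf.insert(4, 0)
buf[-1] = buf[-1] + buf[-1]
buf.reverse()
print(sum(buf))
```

21

reverse → [0, 3, 3, 5]
reverse → [5, 3, 3, 0]
append buf[0]+buf[-1] = 5+0 = 5 → [5, 3, 3, 0, 5]
insert 0 at 4 → [5, 3, 3, 0, 0, 5]
buf[-1] = buf[-1]+buf[-1] = 5+5 = 10 → [5, 3, 3, 0, 0, 10]
reverse → [10, 0, 0, 3, 3, 5]
sum = 21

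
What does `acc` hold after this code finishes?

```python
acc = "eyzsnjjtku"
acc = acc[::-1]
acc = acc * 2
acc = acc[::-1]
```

reverse → 'uktjjnszye'
repeat ×2 → 'uktjjnszyeuktjjnszye'
reverse → 'eyzsnjjtkueyzsnjjtku'

'eyzsnjjtkueyzsnjjtku'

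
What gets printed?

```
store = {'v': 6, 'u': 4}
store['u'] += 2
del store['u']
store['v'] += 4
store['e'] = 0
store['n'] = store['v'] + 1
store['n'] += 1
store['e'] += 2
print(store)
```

{'v': 10, 'e': 2, 'n': 12}

store['u'] = 4+2 = 6 → {'v': 6, 'u': 6}
del 'u' → {'v': 6}
store['v'] = 6+4 = 10 → {'v': 10}
store['e'] = 0 → {'v': 10, 'e': 0}
store['n'] = store['v']+1 = 11 → {'v': 10, 'e': 0, 'n': 11}
store['n'] = 11+1 = 12 → {'v': 10, 'e': 0, 'n': 12}
store['e'] = 0+2 = 2 → {'v': 10, 'e': 2, 'n': 12}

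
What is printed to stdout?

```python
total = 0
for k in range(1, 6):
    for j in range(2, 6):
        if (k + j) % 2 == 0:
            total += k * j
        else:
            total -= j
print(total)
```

k=1,j=2: odd sum, total = 0-2 = -2
k=1,j=3: even sum, total = (-2)+3 = 1
k=1,j=4: odd sum, total = 1-4 = -3
k=1,j=5: even sum, total = (-3)+5 = 2
k=2,j=2: even sum, total = 2+4 = 6
k=2,j=3: odd sum, total = 6-3 = 3
k=2,j=4: even sum, total = 3+8 = 11
k=2,j=5: odd sum, total = 11-5 = 6
k=3,j=2: odd sum, total = 6-2 = 4
k=3,j=3: even sum, total = 4+9 = 13
k=3,j=4: odd sum, total = 13-4 = 9
k=3,j=5: even sum, total = 9+15 = 24
k=4,j=2: even sum, total = 24+8 = 32
k=4,j=3: odd sum, total = 32-3 = 29
k=4,j=4: even sum, total = 29+16 = 45
k=4,j=5: odd sum, total = 45-5 = 40
k=5,j=2: odd sum, total = 40-2 = 38
k=5,j=3: even sum, total = 38+15 = 53
k=5,j=4: odd sum, total = 53-4 = 49
k=5,j=5: even sum, total = 49+25 = 74

74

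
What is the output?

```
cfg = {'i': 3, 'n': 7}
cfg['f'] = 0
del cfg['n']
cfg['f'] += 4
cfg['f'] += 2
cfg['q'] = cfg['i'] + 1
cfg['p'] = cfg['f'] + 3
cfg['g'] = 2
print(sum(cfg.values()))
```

cfg['f'] = 0 → {'i': 3, 'n': 7, 'f': 0}
del 'n' → {'i': 3, 'f': 0}
cfg['f'] = 0+4 = 4 → {'i': 3, 'f': 4}
cfg['f'] = 4+2 = 6 → {'i': 3, 'f': 6}
cfg['q'] = cfg['i']+1 = 4 → {'i': 3, 'f': 6, 'q': 4}
cfg['p'] = cfg['f']+3 = 9 → {'i': 3, 'f': 6, 'q': 4, 'p': 9}
cfg['g'] = 2 → {'i': 3, 'f': 6, 'q': 4, 'p': 9, 'g': 2}
sum of values = 24

24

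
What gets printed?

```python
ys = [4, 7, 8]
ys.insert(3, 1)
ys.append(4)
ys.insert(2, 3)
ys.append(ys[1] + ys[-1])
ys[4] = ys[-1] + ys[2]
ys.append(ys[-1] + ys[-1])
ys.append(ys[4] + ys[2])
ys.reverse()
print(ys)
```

insert 1 at 3 → [4, 7, 8, 1]
append 4 → [4, 7, 8, 1, 4]
insert 3 at 2 → [4, 7, 3, 8, 1, 4]
append ys[1]+ys[-1] = 7+4 = 11 → [4, 7, 3, 8, 1, 4, 11]
ys[4] = ys[-1]+ys[2] = 11+3 = 14 → [4, 7, 3, 8, 14, 4, 11]
append ys[-1]+ys[-1] = 11+11 = 22 → [4, 7, 3, 8, 14, 4, 11, 22]
append ys[4]+ys[2] = 14+3 = 17 → [4, 7, 3, 8, 14, 4, 11, 22, 17]
reverse → [17, 22, 11, 4, 14, 8, 3, 7, 4]

[17, 22, 11, 4, 14, 8, 3, 7, 4]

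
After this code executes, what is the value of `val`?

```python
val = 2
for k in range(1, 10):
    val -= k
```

k=1: val = 2-1 = 1
k=2: val = 1-2 = -1
k=3: val = (-1)-3 = -4
k=4: val = (-4)-4 = -8
k=5: val = (-8)-5 = -13
k=6: val = (-13)-6 = -19
k=7: val = (-19)-7 = -26
k=8: val = (-26)-8 = -34
k=9: val = (-34)-9 = -43

-43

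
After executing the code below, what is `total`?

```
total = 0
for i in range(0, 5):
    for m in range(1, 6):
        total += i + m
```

125

i=0,m=1: total = 0+1 = 1
i=0,m=2: total = 1+2 = 3
i=0,m=3: total = 3+3 = 6
i=0,m=4: total = 6+4 = 10
i=0,m=5: total = 10+5 = 15
i=1,m=1: total = 15+2 = 17
i=1,m=2: total = 17+3 = 20
i=1,m=3: total = 20+4 = 24
i=1,m=4: total = 24+5 = 29
i=1,m=5: total = 29+6 = 35
i=2,m=1: total = 35+3 = 38
i=2,m=2: total = 38+4 = 42
i=2,m=3: total = 42+5 = 47
i=2,m=4: total = 47+6 = 53
i=2,m=5: total = 53+7 = 60
i=3,m=1: total = 60+4 = 64
i=3,m=2: total = 64+5 = 69
i=3,m=3: total = 69+6 = 75
i=3,m=4: total = 75+7 = 82
i=3,m=5: total = 82+8 = 90
i=4,m=1: total = 90+5 = 95
i=4,m=2: total = 95+6 = 101
i=4,m=3: total = 101+7 = 108
i=4,m=4: total = 108+8 = 116
i=4,m=5: total = 116+9 = 125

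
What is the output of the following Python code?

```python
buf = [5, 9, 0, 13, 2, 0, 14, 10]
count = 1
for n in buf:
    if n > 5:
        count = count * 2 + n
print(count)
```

178

n=5: not >5
n=9: >5, count = 1*2+9 = 11
n=0: not >5
n=13: >5, count = 11*2+13 = 35
n=2: not >5
n=0: not >5
n=14: >5, count = 35*2+14 = 84
n=10: >5, count = 84*2+10 = 178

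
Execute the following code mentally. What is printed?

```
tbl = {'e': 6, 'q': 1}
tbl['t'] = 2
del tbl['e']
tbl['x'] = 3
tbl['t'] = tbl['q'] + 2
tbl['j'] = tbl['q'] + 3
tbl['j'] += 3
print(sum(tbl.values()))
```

14

tbl['t'] = 2 → {'e': 6, 'q': 1, 't': 2}
del 'e' → {'q': 1, 't': 2}
tbl['x'] = 3 → {'q': 1, 't': 2, 'x': 3}
tbl['t'] = tbl['q']+2 = 3 → {'q': 1, 't': 3, 'x': 3}
tbl['j'] = tbl['q']+3 = 4 → {'q': 1, 't': 3, 'x': 3, 'j': 4}
tbl['j'] = 4+3 = 7 → {'q': 1, 't': 3, 'x': 3, 'j': 7}
sum of values = 14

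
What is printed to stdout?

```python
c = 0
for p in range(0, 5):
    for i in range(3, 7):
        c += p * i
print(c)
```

180

p=0,i=3: c = 0+0 = 0
p=0,i=4: c = 0+0 = 0
p=0,i=5: c = 0+0 = 0
p=0,i=6: c = 0+0 = 0
p=1,i=3: c = 0+3 = 3
p=1,i=4: c = 3+4 = 7
p=1,i=5: c = 7+5 = 12
p=1,i=6: c = 12+6 = 18
p=2,i=3: c = 18+6 = 24
p=2,i=4: c = 24+8 = 32
p=2,i=5: c = 32+10 = 42
p=2,i=6: c = 42+12 = 54
p=3,i=3: c = 54+9 = 63
p=3,i=4: c = 63+12 = 75
p=3,i=5: c = 75+15 = 90
p=3,i=6: c = 90+18 = 108
p=4,i=3: c = 108+12 = 120
p=4,i=4: c = 120+16 = 136
p=4,i=5: c = 136+20 = 156
p=4,i=6: c = 156+24 = 180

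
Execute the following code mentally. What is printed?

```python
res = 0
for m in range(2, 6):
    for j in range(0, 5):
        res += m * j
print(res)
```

140

m=2,j=0: res = 0+0 = 0
m=2,j=1: res = 0+2 = 2
m=2,j=2: res = 2+4 = 6
m=2,j=3: res = 6+6 = 12
m=2,j=4: res = 12+8 = 20
m=3,j=0: res = 20+0 = 20
m=3,j=1: res = 20+3 = 23
m=3,j=2: res = 23+6 = 29
m=3,j=3: res = 29+9 = 38
m=3,j=4: res = 38+12 = 50
m=4,j=0: res = 50+0 = 50
m=4,j=1: res = 50+4 = 54
m=4,j=2: res = 54+8 = 62
m=4,j=3: res = 62+12 = 74
m=4,j=4: res = 74+16 = 90
m=5,j=0: res = 90+0 = 90
m=5,j=1: res = 90+5 = 95
m=5,j=2: res = 95+10 = 105
m=5,j=3: res = 105+15 = 120
m=5,j=4: res = 120+20 = 140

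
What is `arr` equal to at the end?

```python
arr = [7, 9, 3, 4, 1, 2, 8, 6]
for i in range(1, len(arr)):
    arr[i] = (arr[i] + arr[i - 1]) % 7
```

[7, 2, 5, 2, 3, 5, 6, 5]

i=1: arr[1] = (9+7)%7 = 2 → [7, 2, 3, 4, 1, 2, 8, 6]
i=2: arr[2] = (3+2)%7 = 5 → [7, 2, 5, 4, 1, 2, 8, 6]
i=3: arr[3] = (4+5)%7 = 2 → [7, 2, 5, 2, 1, 2, 8, 6]
i=4: arr[4] = (1+2)%7 = 3 → [7, 2, 5, 2, 3, 2, 8, 6]
i=5: arr[5] = (2+3)%7 = 5 → [7, 2, 5, 2, 3, 5, 8, 6]
i=6: arr[6] = (8+5)%7 = 6 → [7, 2, 5, 2, 3, 5, 6, 6]
i=7: arr[7] = (6+6)%7 = 5 → [7, 2, 5, 2, 3, 5, 6, 5]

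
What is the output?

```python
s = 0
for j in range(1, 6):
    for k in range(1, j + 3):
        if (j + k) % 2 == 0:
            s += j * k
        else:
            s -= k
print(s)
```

j=1,k=1: even sum, s = 0+1 = 1
j=1,k=2: odd sum, s = 1-2 = -1
j=1,k=3: even sum, s = (-1)+3 = 2
j=2,k=1: odd sum, s = 2-1 = 1
j=2,k=2: even sum, s = 1+4 = 5
j=2,k=3: odd sum, s = 5-3 = 2
j=2,k=4: even sum, s = 2+8 = 10
j=3,k=1: even sum, s = 10+3 = 13
j=3,k=2: odd sum, s = 13-2 = 11
j=3,k=3: even sum, s = 11+9 = 20
j=3,k=4: odd sum, s = 20-4 = 16
j=3,k=5: even sum, s = 16+15 = 31
j=4,k=1: odd sum, s = 31-1 = 30
j=4,k=2: even sum, s = 30+8 = 38
j=4,k=3: odd sum, s = 38-3 = 35
j=4,k=4: even sum, s = 35+16 = 51
j=4,k=5: odd sum, s = 51-5 = 46
j=4,k=6: even sum, s = 46+24 = 70
j=5,k=1: even sum, s = 70+5 = 75
j=5,k=2: odd sum, s = 75-2 = 73
j=5,k=3: even sum, s = 73+15 = 88
j=5,k=4: odd sum, s = 88-4 = 84
j=5,k=5: even sum, s = 84+25 = 109
j=5,k=6: odd sum, s = 109-6 = 103
j=5,k=7: even sum, s = 103+35 = 138

138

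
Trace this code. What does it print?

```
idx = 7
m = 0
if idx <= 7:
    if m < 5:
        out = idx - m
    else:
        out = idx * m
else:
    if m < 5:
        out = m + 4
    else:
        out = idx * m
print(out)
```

idx=7, m=0
idx <= 7 is True; m < 5 is True
→ out = idx - m = 7

7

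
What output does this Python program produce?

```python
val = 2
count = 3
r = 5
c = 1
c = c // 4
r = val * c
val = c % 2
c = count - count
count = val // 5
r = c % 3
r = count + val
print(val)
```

c = 1//4 = 0
r = 2*0 = 0
val = 0%2 = 0
c = 3-3 = 0
count = 0//5 = 0
r = 0%3 = 0
r = 0+0 = 0

0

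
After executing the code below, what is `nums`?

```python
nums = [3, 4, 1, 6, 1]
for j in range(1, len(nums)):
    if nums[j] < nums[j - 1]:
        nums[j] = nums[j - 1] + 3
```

j=1: 4>=3, unchanged → [3, 4, 1, 6, 1]
j=2: 1<4, nums[2] = 4+3 = 7 → [3, 4, 7, 6, 1]
j=3: 6<7, nums[3] = 7+3 = 10 → [3, 4, 7, 10, 1]
j=4: 1<10, nums[4] = 10+3 = 13 → [3, 4, 7, 10, 13]

[3, 4, 7, 10, 13]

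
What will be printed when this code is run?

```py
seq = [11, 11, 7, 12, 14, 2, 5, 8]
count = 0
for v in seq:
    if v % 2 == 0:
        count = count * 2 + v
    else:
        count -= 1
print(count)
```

114

v=11: not even, count = 0-1 = -1
v=11: not even, count = (-1)-1 = -2
v=7: not even, count = (-2)-1 = -3
v=12: even, count = (-3)*2+12 = 6
v=14: even, count = 6*2+14 = 26
v=2: even, count = 26*2+2 = 54
v=5: not even, count = 54-1 = 53
v=8: even, count = 53*2+8 = 114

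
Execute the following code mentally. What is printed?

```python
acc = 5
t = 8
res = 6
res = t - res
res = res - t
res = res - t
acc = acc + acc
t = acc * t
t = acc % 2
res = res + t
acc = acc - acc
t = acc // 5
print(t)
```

0

res = 8-6 = 2
res = 2-8 = -6
res = (-6)-8 = -14
acc = 5+5 = 10
t = 10*8 = 80
t = 10%2 = 0
res = (-14)+0 = -14
acc = 10-10 = 0
t = 0//5 = 0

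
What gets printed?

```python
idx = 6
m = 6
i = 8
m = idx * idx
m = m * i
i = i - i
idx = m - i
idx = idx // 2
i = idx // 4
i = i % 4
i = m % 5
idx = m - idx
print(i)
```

3

m = 6*6 = 36
m = 36*8 = 288
i = 8-8 = 0
idx = 288-0 = 288
idx = 288//2 = 144
i = 144//4 = 36
i = 36%4 = 0
i = 288%5 = 3
idx = 288-144 = 144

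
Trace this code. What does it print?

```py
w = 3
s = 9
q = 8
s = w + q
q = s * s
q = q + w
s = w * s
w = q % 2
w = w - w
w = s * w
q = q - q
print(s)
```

33

s = 3+8 = 11
q = 11*11 = 121
q = 121+3 = 124
s = 3*11 = 33
w = 124%2 = 0
w = 0-0 = 0
w = 33*0 = 0
q = 124-124 = 0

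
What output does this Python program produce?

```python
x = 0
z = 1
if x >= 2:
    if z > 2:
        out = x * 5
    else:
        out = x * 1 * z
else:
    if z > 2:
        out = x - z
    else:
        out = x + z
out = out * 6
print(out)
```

x=0, z=1
x >= 2 is False; z > 2 is False
→ out = x + z = 1
out = 1*6 = 6

6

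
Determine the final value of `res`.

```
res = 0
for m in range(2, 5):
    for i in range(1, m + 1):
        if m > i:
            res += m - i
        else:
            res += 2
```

16

m=2,i=1: 2>1, res = 0+1 = 1
m=2,i=2: not 2>2, res = 1+2 = 3
m=3,i=1: 3>1, res = 3+2 = 5
m=3,i=2: 3>2, res = 5+1 = 6
m=3,i=3: not 3>3, res = 6+2 = 8
m=4,i=1: 4>1, res = 8+3 = 11
m=4,i=2: 4>2, res = 11+2 = 13
m=4,i=3: 4>3, res = 13+1 = 14
m=4,i=4: not 4>4, res = 14+2 = 16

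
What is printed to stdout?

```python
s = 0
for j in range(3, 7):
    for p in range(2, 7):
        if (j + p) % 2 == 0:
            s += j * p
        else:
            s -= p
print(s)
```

j=3,p=2: odd sum, s = 0-2 = -2
j=3,p=3: even sum, s = (-2)+9 = 7
j=3,p=4: odd sum, s = 7-4 = 3
j=3,p=5: even sum, s = 3+15 = 18
j=3,p=6: odd sum, s = 18-6 = 12
j=4,p=2: even sum, s = 12+8 = 20
j=4,p=3: odd sum, s = 20-3 = 17
j=4,p=4: even sum, s = 17+16 = 33
j=4,p=5: odd sum, s = 33-5 = 28
j=4,p=6: even sum, s = 28+24 = 52
j=5,p=2: odd sum, s = 52-2 = 50
j=5,p=3: even sum, s = 50+15 = 65
j=5,p=4: odd sum, s = 65-4 = 61
j=5,p=5: even sum, s = 61+25 = 86
j=5,p=6: odd sum, s = 86-6 = 80
j=6,p=2: even sum, s = 80+12 = 92
j=6,p=3: odd sum, s = 92-3 = 89
j=6,p=4: even sum, s = 89+24 = 113
j=6,p=5: odd sum, s = 113-5 = 108
j=6,p=6: even sum, s = 108+36 = 144

144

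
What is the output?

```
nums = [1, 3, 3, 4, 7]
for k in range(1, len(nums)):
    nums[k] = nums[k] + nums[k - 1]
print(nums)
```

k=1: nums[1] = 3+1 = 4 → [1, 4, 3, 4, 7]
k=2: nums[2] = 3+4 = 7 → [1, 4, 7, 4, 7]
k=3: nums[3] = 4+7 = 11 → [1, 4, 7, 11, 7]
k=4: nums[4] = 7+11 = 18 → [1, 4, 7, 11, 18]

[1, 4, 7, 11, 18]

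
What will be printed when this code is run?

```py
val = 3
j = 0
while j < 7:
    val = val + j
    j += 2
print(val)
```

15

j=0: val = 3+0 = 3
j=2: val = 3+2 = 5
j=4: val = 5+4 = 9
j=6: val = 9+6 = 15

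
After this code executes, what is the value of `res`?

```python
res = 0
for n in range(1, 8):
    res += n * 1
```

n=1: res = 0+1*1 = 1
n=2: res = 1+2*1 = 3
n=3: res = 3+3*1 = 6
n=4: res = 6+4*1 = 10
n=5: res = 10+5*1 = 15
n=6: res = 15+6*1 = 21
n=7: res = 21+7*1 = 28

28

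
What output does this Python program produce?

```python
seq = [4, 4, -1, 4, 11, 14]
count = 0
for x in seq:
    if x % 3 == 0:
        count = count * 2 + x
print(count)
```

0

x=4: not %3==0
x=4: not %3==0
x=-1: not %3==0
x=4: not %3==0
x=11: not %3==0
x=14: not %3==0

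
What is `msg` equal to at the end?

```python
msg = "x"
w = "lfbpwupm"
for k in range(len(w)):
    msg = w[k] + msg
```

'mpuwpbflx'

k=0: prepend 'l' → 'lx'
k=1: prepend 'f' → 'flx'
k=2: prepend 'b' → 'bflx'
k=3: prepend 'p' → 'pbflx'
k=4: prepend 'w' → 'wpbflx'
k=5: prepend 'u' → 'uwpbflx'
k=6: prepend 'p' → 'puwpbflx'
k=7: prepend 'm' → 'mpuwpbflx'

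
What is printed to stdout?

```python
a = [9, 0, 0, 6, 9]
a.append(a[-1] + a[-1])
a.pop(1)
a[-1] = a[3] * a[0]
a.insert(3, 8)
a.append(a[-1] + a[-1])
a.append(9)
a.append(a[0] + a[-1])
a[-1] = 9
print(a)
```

append a[-1]+a[-1] = 9+9 = 18 → [9, 0, 0, 6, 9, 18]
pop(1) removes 0 → [9, 0, 6, 9, 18]
a[-1] = a[3]*a[0] = 9*9 = 81 → [9, 0, 6, 9, 81]
insert 8 at 3 → [9, 0, 6, 8, 9, 81]
append a[-1]+a[-1] = 81+81 = 162 → [9, 0, 6, 8, 9, 81, 162]
append 9 → [9, 0, 6, 8, 9, 81, 162, 9]
append a[0]+a[-1] = 9+9 = 18 → [9, 0, 6, 8, 9, 81, 162, 9, 18]
a[-1] = 9 → [9, 0, 6, 8, 9, 81, 162, 9, 9]

[9, 0, 6, 8, 9, 81, 162, 9, 9]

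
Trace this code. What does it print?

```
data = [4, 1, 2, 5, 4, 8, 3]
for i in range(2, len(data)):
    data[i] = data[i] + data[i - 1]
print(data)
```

[4, 1, 3, 8, 12, 20, 23]

i=2: data[2] = 2+1 = 3 → [4, 1, 3, 5, 4, 8, 3]
i=3: data[3] = 5+3 = 8 → [4, 1, 3, 8, 4, 8, 3]
i=4: data[4] = 4+8 = 12 → [4, 1, 3, 8, 12, 8, 3]
i=5: data[5] = 8+12 = 20 → [4, 1, 3, 8, 12, 20, 3]
i=6: data[6] = 3+20 = 23 → [4, 1, 3, 8, 12, 20, 23]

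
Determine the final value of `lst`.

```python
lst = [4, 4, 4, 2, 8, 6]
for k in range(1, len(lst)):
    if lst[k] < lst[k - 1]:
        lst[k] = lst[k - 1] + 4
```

k=1: 4>=4, unchanged → [4, 4, 4, 2, 8, 6]
k=2: 4>=4, unchanged → [4, 4, 4, 2, 8, 6]
k=3: 2<4, lst[3] = 4+4 = 8 → [4, 4, 4, 8, 8, 6]
k=4: 8>=8, unchanged → [4, 4, 4, 8, 8, 6]
k=5: 6<8, lst[5] = 8+4 = 12 → [4, 4, 4, 8, 8, 12]

[4, 4, 4, 8, 8, 12]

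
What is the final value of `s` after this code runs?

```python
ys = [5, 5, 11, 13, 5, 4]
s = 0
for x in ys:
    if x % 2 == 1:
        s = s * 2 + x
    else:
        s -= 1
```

194

x=5: odd, s = 0*2+5 = 5
x=5: odd, s = 5*2+5 = 15
x=11: odd, s = 15*2+11 = 41
x=13: odd, s = 41*2+13 = 95
x=5: odd, s = 95*2+5 = 195
x=4: not odd, s = 195-1 = 194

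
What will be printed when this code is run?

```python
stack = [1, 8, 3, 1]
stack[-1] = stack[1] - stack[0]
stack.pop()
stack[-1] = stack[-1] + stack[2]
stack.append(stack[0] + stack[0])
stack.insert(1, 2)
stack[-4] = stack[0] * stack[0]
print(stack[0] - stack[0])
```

0

stack[-1] = stack[1]-stack[0] = 8-1 = 7 → [1, 8, 3, 7]
pop() removes 7 → [1, 8, 3]
stack[-1] = stack[-1]+stack[2] = 3+3 = 6 → [1, 8, 6]
append stack[0]+stack[0] = 1+1 = 2 → [1, 8, 6, 2]
insert 2 at 1 → [1, 2, 8, 6, 2]
stack[-4] = stack[0]*stack[0] = 1*1 = 1 → [1, 1, 8, 6, 2]
stack[0]-stack[0] = 1-1 = 0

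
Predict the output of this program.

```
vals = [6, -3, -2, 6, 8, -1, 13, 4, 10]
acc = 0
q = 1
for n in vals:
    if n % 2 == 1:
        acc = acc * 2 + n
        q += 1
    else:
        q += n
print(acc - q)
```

n=6: not odd; q=7
n=-3: odd, acc = 0*2+(-3) = -3; q=8
n=-2: not odd; q=6
n=6: not odd; q=12
n=8: not odd; q=20
n=-1: odd, acc = (-3)*2+(-1) = -7; q=21
n=13: odd, acc = (-7)*2+13 = -1; q=22
n=4: not odd; q=26
n=10: not odd; q=36
acc-q = (-1)-36 = -37

-37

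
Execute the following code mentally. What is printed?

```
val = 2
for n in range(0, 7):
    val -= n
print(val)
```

-19

n=0: val = 2-0 = 2
n=1: val = 2-1 = 1
n=2: val = 1-2 = -1
n=3: val = (-1)-3 = -4
n=4: val = (-4)-4 = -8
n=5: val = (-8)-5 = -13
n=6: val = (-13)-6 = -19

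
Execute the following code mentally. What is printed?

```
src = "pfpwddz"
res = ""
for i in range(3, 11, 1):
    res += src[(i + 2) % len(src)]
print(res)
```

dzpfpwdd

i=3: add src[5]='d' → 'd'
i=4: add src[6]='z' → 'dz'
i=5: add src[0]='p' → 'dzp'
i=6: add src[1]='f' → 'dzpf'
i=7: add src[2]='p' → 'dzpfp'
i=8: add src[3]='w' → 'dzpfpw'
i=9: add src[4]='d' → 'dzpfpwd'
i=10: add src[5]='d' → 'dzpfpwdd'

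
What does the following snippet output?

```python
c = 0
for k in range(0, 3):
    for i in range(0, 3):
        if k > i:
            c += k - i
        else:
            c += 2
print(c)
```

k=0,i=0: not 0>0, c = 0+2 = 2
k=0,i=1: not 0>1, c = 2+2 = 4
k=0,i=2: not 0>2, c = 4+2 = 6
k=1,i=0: 1>0, c = 6+1 = 7
k=1,i=1: not 1>1, c = 7+2 = 9
k=1,i=2: not 1>2, c = 9+2 = 11
k=2,i=0: 2>0, c = 11+2 = 13
k=2,i=1: 2>1, c = 13+1 = 14
k=2,i=2: not 2>2, c = 14+2 = 16

16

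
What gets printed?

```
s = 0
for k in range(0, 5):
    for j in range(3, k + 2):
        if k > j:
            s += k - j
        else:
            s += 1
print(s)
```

6

k=2,j=3: not 2>3, s = 0+1 = 1
k=3,j=3: not 3>3, s = 1+1 = 2
k=3,j=4: not 3>4, s = 2+1 = 3
k=4,j=3: 4>3, s = 3+1 = 4
k=4,j=4: not 4>4, s = 4+1 = 5
k=4,j=5: not 4>5, s = 5+1 = 6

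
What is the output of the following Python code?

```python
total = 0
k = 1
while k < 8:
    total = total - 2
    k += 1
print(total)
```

k=1: total = 0-2 = -2
k=2: total = (-2)-2 = -4
k=3: total = (-4)-2 = -6
k=4: total = (-6)-2 = -8
k=5: total = (-8)-2 = -10
k=6: total = (-10)-2 = -12
k=7: total = (-12)-2 = -14

-14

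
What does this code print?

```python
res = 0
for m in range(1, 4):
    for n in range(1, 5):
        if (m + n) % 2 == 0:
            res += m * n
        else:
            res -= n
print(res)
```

12

m=1,n=1: even sum, res = 0+1 = 1
m=1,n=2: odd sum, res = 1-2 = -1
m=1,n=3: even sum, res = (-1)+3 = 2
m=1,n=4: odd sum, res = 2-4 = -2
m=2,n=1: odd sum, res = (-2)-1 = -3
m=2,n=2: even sum, res = (-3)+4 = 1
m=2,n=3: odd sum, res = 1-3 = -2
m=2,n=4: even sum, res = (-2)+8 = 6
m=3,n=1: even sum, res = 6+3 = 9
m=3,n=2: odd sum, res = 9-2 = 7
m=3,n=3: even sum, res = 7+9 = 16
m=3,n=4: odd sum, res = 16-4 = 12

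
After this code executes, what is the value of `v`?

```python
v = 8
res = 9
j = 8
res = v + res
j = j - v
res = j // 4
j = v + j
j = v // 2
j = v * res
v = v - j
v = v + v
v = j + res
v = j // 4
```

0

res = 8+9 = 17
j = 8-8 = 0
res = 0//4 = 0
j = 8+0 = 8
j = 8//2 = 4
j = 8*0 = 0
v = 8-0 = 8
v = 8+8 = 16
v = 0+0 = 0
v = 0//4 = 0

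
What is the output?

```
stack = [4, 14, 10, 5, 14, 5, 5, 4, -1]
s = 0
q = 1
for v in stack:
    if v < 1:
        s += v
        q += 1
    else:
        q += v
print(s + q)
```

v=4: not <1; q=5
v=14: not <1; q=19
v=10: not <1; q=29
v=5: not <1; q=34
v=14: not <1; q=48
v=5: not <1; q=53
v=5: not <1; q=58
v=4: not <1; q=62
v=-1: <1, s = 0+(-1) = -1; q=63
s+q = (-1)+63 = 62

62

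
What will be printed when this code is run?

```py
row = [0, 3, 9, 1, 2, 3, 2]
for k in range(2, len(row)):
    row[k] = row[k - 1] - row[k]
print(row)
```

[0, 3, -6, -7, -9, -12, -14]

k=2: row[2] = 3-9 = -6 → [0, 3, -6, 1, 2, 3, 2]
k=3: row[3] = (-6)-1 = -7 → [0, 3, -6, -7, 2, 3, 2]
k=4: row[4] = (-7)-2 = -9 → [0, 3, -6, -7, -9, 3, 2]
k=5: row[5] = (-9)-3 = -12 → [0, 3, -6, -7, -9, -12, 2]
k=6: row[6] = (-12)-2 = -14 → [0, 3, -6, -7, -9, -12, -14]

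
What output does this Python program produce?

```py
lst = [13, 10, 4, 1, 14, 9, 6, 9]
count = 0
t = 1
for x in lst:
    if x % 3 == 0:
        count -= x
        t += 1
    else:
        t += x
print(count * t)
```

x=13: not %3==0; t=14
x=10: not %3==0; t=24
x=4: not %3==0; t=28
x=1: not %3==0; t=29
x=14: not %3==0; t=43
x=9: %3==0, count = 0-9 = -9; t=44
x=6: %3==0, count = (-9)-6 = -15; t=45
x=9: %3==0, count = (-15)-9 = -24; t=46
count*t = (-24)*46 = -1104

-1104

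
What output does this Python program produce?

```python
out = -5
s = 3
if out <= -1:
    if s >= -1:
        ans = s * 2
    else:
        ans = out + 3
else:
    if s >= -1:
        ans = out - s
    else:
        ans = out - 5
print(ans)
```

out=-5, s=3
out <= -1 is True; s >= -1 is True
→ ans = s * 2 = 6

6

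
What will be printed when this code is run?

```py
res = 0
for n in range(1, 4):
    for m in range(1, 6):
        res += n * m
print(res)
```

90

n=1,m=1: res = 0+1 = 1
n=1,m=2: res = 1+2 = 3
n=1,m=3: res = 3+3 = 6
n=1,m=4: res = 6+4 = 10
n=1,m=5: res = 10+5 = 15
n=2,m=1: res = 15+2 = 17
n=2,m=2: res = 17+4 = 21
n=2,m=3: res = 21+6 = 27
n=2,m=4: res = 27+8 = 35
n=2,m=5: res = 35+10 = 45
n=3,m=1: res = 45+3 = 48
n=3,m=2: res = 48+6 = 54
n=3,m=3: res = 54+9 = 63
n=3,m=4: res = 63+12 = 75
n=3,m=5: res = 75+15 = 90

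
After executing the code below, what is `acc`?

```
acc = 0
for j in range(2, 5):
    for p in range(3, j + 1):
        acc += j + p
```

21

j=3,p=3: acc = 0+6 = 6
j=4,p=3: acc = 6+7 = 13
j=4,p=4: acc = 13+8 = 21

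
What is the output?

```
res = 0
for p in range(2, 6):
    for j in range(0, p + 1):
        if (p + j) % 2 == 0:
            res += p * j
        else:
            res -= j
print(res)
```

p=2,j=0: even sum, res = 0+0 = 0
p=2,j=1: odd sum, res = 0-1 = -1
p=2,j=2: even sum, res = (-1)+4 = 3
p=3,j=0: odd sum, res = 3-0 = 3
p=3,j=1: even sum, res = 3+3 = 6
p=3,j=2: odd sum, res = 6-2 = 4
p=3,j=3: even sum, res = 4+9 = 13
p=4,j=0: even sum, res = 13+0 = 13
p=4,j=1: odd sum, res = 13-1 = 12
p=4,j=2: even sum, res = 12+8 = 20
p=4,j=3: odd sum, res = 20-3 = 17
p=4,j=4: even sum, res = 17+16 = 33
p=5,j=0: odd sum, res = 33-0 = 33
p=5,j=1: even sum, res = 33+5 = 38
p=5,j=2: odd sum, res = 38-2 = 36
p=5,j=3: even sum, res = 36+15 = 51
p=5,j=4: odd sum, res = 51-4 = 47
p=5,j=5: even sum, res = 47+25 = 72

72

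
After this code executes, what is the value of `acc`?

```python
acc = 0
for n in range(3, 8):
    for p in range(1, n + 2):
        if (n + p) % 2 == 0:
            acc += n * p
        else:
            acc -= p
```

202

n=3,p=1: even sum, acc = 0+3 = 3
n=3,p=2: odd sum, acc = 3-2 = 1
n=3,p=3: even sum, acc = 1+9 = 10
n=3,p=4: odd sum, acc = 10-4 = 6
n=4,p=1: odd sum, acc = 6-1 = 5
n=4,p=2: even sum, acc = 5+8 = 13
n=4,p=3: odd sum, acc = 13-3 = 10
n=4,p=4: even sum, acc = 10+16 = 26
n=4,p=5: odd sum, acc = 26-5 = 21
n=5,p=1: even sum, acc = 21+5 = 26
n=5,p=2: odd sum, acc = 26-2 = 24
n=5,p=3: even sum, acc = 24+15 = 39
n=5,p=4: odd sum, acc = 39-4 = 35
n=5,p=5: even sum, acc = 35+25 = 60
n=5,p=6: odd sum, acc = 60-6 = 54
n=6,p=1: odd sum, acc = 54-1 = 53
n=6,p=2: even sum, acc = 53+12 = 65
n=6,p=3: odd sum, acc = 65-3 = 62
n=6,p=4: even sum, acc = 62+24 = 86
n=6,p=5: odd sum, acc = 86-5 = 81
n=6,p=6: even sum, acc = 81+36 = 117
n=6,p=7: odd sum, acc = 117-7 = 110
n=7,p=1: even sum, acc = 110+7 = 117
n=7,p=2: odd sum, acc = 117-2 = 115
n=7,p=3: even sum, acc = 115+21 = 136
n=7,p=4: odd sum, acc = 136-4 = 132
n=7,p=5: even sum, acc = 132+35 = 167
n=7,p=6: odd sum, acc = 167-6 = 161
n=7,p=7: even sum, acc = 161+49 = 210
n=7,p=8: odd sum, acc = 210-8 = 202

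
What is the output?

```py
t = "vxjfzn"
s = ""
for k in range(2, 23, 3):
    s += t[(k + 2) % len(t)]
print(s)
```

zxzxzxz

k=2: add t[4]='z' → 'z'
k=5: add t[1]='x' → 'zx'
k=8: add t[4]='z' → 'zxz'
k=11: add t[1]='x' → 'zxzx'
k=14: add t[4]='z' → 'zxzxz'
k=17: add t[1]='x' → 'zxzxzx'
k=20: add t[4]='z' → 'zxzxzxz'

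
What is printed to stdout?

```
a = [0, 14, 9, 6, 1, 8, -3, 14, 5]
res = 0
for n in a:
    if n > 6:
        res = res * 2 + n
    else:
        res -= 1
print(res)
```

151

n=0: not >6, res = 0-1 = -1
n=14: >6, res = (-1)*2+14 = 12
n=9: >6, res = 12*2+9 = 33
n=6: not >6, res = 33-1 = 32
n=1: not >6, res = 32-1 = 31
n=8: >6, res = 31*2+8 = 70
n=-3: not >6, res = 70-1 = 69
n=14: >6, res = 69*2+14 = 152
n=5: not >6, res = 152-1 = 151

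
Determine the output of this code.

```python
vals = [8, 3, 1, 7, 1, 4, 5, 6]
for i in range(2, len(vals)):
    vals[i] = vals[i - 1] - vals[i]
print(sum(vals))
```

i=2: vals[2] = 3-1 = 2 → [8, 3, 2, 7, 1, 4, 5, 6]
i=3: vals[3] = 2-7 = -5 → [8, 3, 2, -5, 1, 4, 5, 6]
i=4: vals[4] = (-5)-1 = -6 → [8, 3, 2, -5, -6, 4, 5, 6]
i=5: vals[5] = (-6)-4 = -10 → [8, 3, 2, -5, -6, -10, 5, 6]
i=6: vals[6] = (-10)-5 = -15 → [8, 3, 2, -5, -6, -10, -15, 6]
i=7: vals[7] = (-15)-6 = -21 → [8, 3, 2, -5, -6, -10, -15, -21]
sum = -44

-44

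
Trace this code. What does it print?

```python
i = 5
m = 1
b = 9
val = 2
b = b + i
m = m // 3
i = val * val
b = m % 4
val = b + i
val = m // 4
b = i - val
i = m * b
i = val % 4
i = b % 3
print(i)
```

1

b = 9+5 = 14
m = 1//3 = 0
i = 2*2 = 4
b = 0%4 = 0
val = 0+4 = 4
val = 0//4 = 0
b = 4-0 = 4
i = 0*4 = 0
i = 0%4 = 0
i = 4%3 = 1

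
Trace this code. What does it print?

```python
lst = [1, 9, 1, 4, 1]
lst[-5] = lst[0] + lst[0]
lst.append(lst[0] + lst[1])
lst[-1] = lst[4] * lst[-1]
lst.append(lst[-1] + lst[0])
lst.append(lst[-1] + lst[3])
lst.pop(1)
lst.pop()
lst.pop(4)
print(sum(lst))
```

lst[-5] = lst[0]+lst[0] = 1+1 = 2 → [2, 9, 1, 4, 1]
append lst[0]+lst[1] = 2+9 = 11 → [2, 9, 1, 4, 1, 11]
lst[-1] = lst[4]*lst[-1] = 1*11 = 11 → [2, 9, 1, 4, 1, 11]
append lst[-1]+lst[0] = 11+2 = 13 → [2, 9, 1, 4, 1, 11, 13]
append lst[-1]+lst[3] = 13+4 = 17 → [2, 9, 1, 4, 1, 11, 13, 17]
pop(1) removes 9 → [2, 1, 4, 1, 11, 13, 17]
pop() removes 17 → [2, 1, 4, 1, 11, 13]
pop(4) removes 11 → [2, 1, 4, 1, 13]
sum = 21

21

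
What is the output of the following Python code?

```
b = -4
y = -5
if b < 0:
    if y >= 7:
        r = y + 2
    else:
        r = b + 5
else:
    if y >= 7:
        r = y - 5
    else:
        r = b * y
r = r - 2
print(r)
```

-1

b=-4, y=-5
b < 0 is True; y >= 7 is False
→ r = b + 5 = 1
r = 1-2 = -1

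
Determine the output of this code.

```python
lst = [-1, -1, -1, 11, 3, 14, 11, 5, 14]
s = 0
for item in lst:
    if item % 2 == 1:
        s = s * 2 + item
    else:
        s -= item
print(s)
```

-55

item=-1: odd, s = 0*2+(-1) = -1
item=-1: odd, s = (-1)*2+(-1) = -3
item=-1: odd, s = (-3)*2+(-1) = -7
item=11: odd, s = (-7)*2+11 = -3
item=3: odd, s = (-3)*2+3 = -3
item=14: not odd, s = (-3)-14 = -17
item=11: odd, s = (-17)*2+11 = -23
item=5: odd, s = (-23)*2+5 = -41
item=14: not odd, s = (-41)-14 = -55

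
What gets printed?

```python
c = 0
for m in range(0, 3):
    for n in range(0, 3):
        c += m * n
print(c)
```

m=0,n=0: c = 0+0 = 0
m=0,n=1: c = 0+0 = 0
m=0,n=2: c = 0+0 = 0
m=1,n=0: c = 0+0 = 0
m=1,n=1: c = 0+1 = 1
m=1,n=2: c = 1+2 = 3
m=2,n=0: c = 3+0 = 3
m=2,n=1: c = 3+2 = 5
m=2,n=2: c = 5+4 = 9

9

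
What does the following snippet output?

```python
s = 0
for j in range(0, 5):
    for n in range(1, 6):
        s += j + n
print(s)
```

j=0,n=1: s = 0+1 = 1
j=0,n=2: s = 1+2 = 3
j=0,n=3: s = 3+3 = 6
j=0,n=4: s = 6+4 = 10
j=0,n=5: s = 10+5 = 15
j=1,n=1: s = 15+2 = 17
j=1,n=2: s = 17+3 = 20
j=1,n=3: s = 20+4 = 24
j=1,n=4: s = 24+5 = 29
j=1,n=5: s = 29+6 = 35
j=2,n=1: s = 35+3 = 38
j=2,n=2: s = 38+4 = 42
j=2,n=3: s = 42+5 = 47
j=2,n=4: s = 47+6 = 53
j=2,n=5: s = 53+7 = 60
j=3,n=1: s = 60+4 = 64
j=3,n=2: s = 64+5 = 69
j=3,n=3: s = 69+6 = 75
j=3,n=4: s = 75+7 = 82
j=3,n=5: s = 82+8 = 90
j=4,n=1: s = 90+5 = 95
j=4,n=2: s = 95+6 = 101
j=4,n=3: s = 101+7 = 108
j=4,n=4: s = 108+8 = 116
j=4,n=5: s = 116+9 = 125

125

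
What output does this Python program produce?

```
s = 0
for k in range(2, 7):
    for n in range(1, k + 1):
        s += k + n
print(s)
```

145

k=2,n=1: s = 0+3 = 3
k=2,n=2: s = 3+4 = 7
k=3,n=1: s = 7+4 = 11
k=3,n=2: s = 11+5 = 16
k=3,n=3: s = 16+6 = 22
k=4,n=1: s = 22+5 = 27
k=4,n=2: s = 27+6 = 33
k=4,n=3: s = 33+7 = 40
k=4,n=4: s = 40+8 = 48
k=5,n=1: s = 48+6 = 54
k=5,n=2: s = 54+7 = 61
k=5,n=3: s = 61+8 = 69
k=5,n=4: s = 69+9 = 78
k=5,n=5: s = 78+10 = 88
k=6,n=1: s = 88+7 = 95
k=6,n=2: s = 95+8 = 103
k=6,n=3: s = 103+9 = 112
k=6,n=4: s = 112+10 = 122
k=6,n=5: s = 122+11 = 133
k=6,n=6: s = 133+12 = 145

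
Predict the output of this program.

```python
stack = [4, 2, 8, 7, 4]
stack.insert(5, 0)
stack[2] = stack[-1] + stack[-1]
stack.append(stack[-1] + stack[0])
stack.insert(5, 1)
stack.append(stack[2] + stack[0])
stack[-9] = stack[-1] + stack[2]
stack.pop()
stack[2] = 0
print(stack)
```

insert 0 at 5 → [4, 2, 8, 7, 4, 0]
stack[2] = stack[-1]+stack[-1] = 0+0 = 0 → [4, 2, 0, 7, 4, 0]
append stack[-1]+stack[0] = 0+4 = 4 → [4, 2, 0, 7, 4, 0, 4]
insert 1 at 5 → [4, 2, 0, 7, 4, 1, 0, 4]
append stack[2]+stack[0] = 0+4 = 4 → [4, 2, 0, 7, 4, 1, 0, 4, 4]
stack[-9] = stack[-1]+stack[2] = 4+0 = 4 → [4, 2, 0, 7, 4, 1, 0, 4, 4]
pop() removes 4 → [4, 2, 0, 7, 4, 1, 0, 4]
stack[2] = 0 → [4, 2, 0, 7, 4, 1, 0, 4]

[4, 2, 0, 7, 4, 1, 0, 4]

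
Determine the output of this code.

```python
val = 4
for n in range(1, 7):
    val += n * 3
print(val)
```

67

n=1: val = 4+1*3 = 7
n=2: val = 7+2*3 = 13
n=3: val = 13+3*3 = 22
n=4: val = 22+4*3 = 34
n=5: val = 34+5*3 = 49
n=6: val = 49+6*3 = 67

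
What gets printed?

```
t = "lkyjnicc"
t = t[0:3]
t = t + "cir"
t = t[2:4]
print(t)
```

slice [0:3] → 'lky'
+ 'cir' → 'lkycir'
slice [2:4] → 'yc'

yc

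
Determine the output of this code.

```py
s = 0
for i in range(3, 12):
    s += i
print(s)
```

i=3: s = 0+3 = 3
i=4: s = 3+4 = 7
i=5: s = 7+5 = 12
i=6: s = 12+6 = 18
i=7: s = 18+7 = 25
i=8: s = 25+8 = 33
i=9: s = 33+9 = 42
i=10: s = 42+10 = 52
i=11: s = 52+11 = 63

63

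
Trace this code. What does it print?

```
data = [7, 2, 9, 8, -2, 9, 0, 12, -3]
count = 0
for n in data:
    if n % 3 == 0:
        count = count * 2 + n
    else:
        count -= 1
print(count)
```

n=7: not %3==0, count = 0-1 = -1
n=2: not %3==0, count = (-1)-1 = -2
n=9: %3==0, count = (-2)*2+9 = 5
n=8: not %3==0, count = 5-1 = 4
n=-2: not %3==0, count = 4-1 = 3
n=9: %3==0, count = 3*2+9 = 15
n=0: %3==0, count = 15*2+0 = 30
n=12: %3==0, count = 30*2+12 = 72
n=-3: %3==0, count = 72*2+(-3) = 141

141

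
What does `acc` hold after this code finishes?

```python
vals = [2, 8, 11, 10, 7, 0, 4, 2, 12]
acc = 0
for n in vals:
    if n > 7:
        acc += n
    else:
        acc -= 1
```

n=2: not >7, acc = 0-1 = -1
n=8: >7, acc = (-1)+8 = 7
n=11: >7, acc = 7+11 = 18
n=10: >7, acc = 18+10 = 28
n=7: not >7, acc = 28-1 = 27
n=0: not >7, acc = 27-1 = 26
n=4: not >7, acc = 26-1 = 25
n=2: not >7, acc = 25-1 = 24
n=12: >7, acc = 24+12 = 36

36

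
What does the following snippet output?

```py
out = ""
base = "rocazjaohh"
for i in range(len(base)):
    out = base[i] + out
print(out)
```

hhoajzacor

i=0: prepend 'r' → 'r'
i=1: prepend 'o' → 'or'
i=2: prepend 'c' → 'cor'
i=3: prepend 'a' → 'acor'
i=4: prepend 'z' → 'zacor'
i=5: prepend 'j' → 'jzacor'
i=6: prepend 'a' → 'ajzacor'
i=7: prepend 'o' → 'oajzacor'
i=8: prepend 'h' → 'hoajzacor'
i=9: prepend 'h' → 'hhoajzacor'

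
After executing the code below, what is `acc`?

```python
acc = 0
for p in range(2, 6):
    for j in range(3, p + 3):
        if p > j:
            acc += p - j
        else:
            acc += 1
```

15

p=2,j=3: not 2>3, acc = 0+1 = 1
p=2,j=4: not 2>4, acc = 1+1 = 2
p=3,j=3: not 3>3, acc = 2+1 = 3
p=3,j=4: not 3>4, acc = 3+1 = 4
p=3,j=5: not 3>5, acc = 4+1 = 5
p=4,j=3: 4>3, acc = 5+1 = 6
p=4,j=4: not 4>4, acc = 6+1 = 7
p=4,j=5: not 4>5, acc = 7+1 = 8
p=4,j=6: not 4>6, acc = 8+1 = 9
p=5,j=3: 5>3, acc = 9+2 = 11
p=5,j=4: 5>4, acc = 11+1 = 12
p=5,j=5: not 5>5, acc = 12+1 = 13
p=5,j=6: not 5>6, acc = 13+1 = 14
p=5,j=7: not 5>7, acc = 14+1 = 15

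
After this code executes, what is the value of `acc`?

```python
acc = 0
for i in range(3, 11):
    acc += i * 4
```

208

i=3: acc = 0+3*4 = 12
i=4: acc = 12+4*4 = 28
i=5: acc = 28+5*4 = 48
i=6: acc = 48+6*4 = 72
i=7: acc = 72+7*4 = 100
i=8: acc = 100+8*4 = 132
i=9: acc = 132+9*4 = 168
i=10: acc = 168+10*4 = 208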